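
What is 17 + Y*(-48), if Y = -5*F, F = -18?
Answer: -4303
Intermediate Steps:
Y = 90 (Y = -5*(-18) = 90)
17 + Y*(-48) = 17 + 90*(-48) = 17 - 4320 = -4303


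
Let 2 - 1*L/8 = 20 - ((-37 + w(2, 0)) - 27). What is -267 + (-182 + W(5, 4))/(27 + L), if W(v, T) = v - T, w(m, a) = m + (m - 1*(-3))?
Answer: -152810/573 ≈ -266.68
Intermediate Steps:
w(m, a) = 3 + 2*m (w(m, a) = m + (m + 3) = m + (3 + m) = 3 + 2*m)
L = -600 (L = 16 - 8*(20 - ((-37 + (3 + 2*2)) - 27)) = 16 - 8*(20 - ((-37 + (3 + 4)) - 27)) = 16 - 8*(20 - ((-37 + 7) - 27)) = 16 - 8*(20 - (-30 - 27)) = 16 - 8*(20 - 1*(-57)) = 16 - 8*(20 + 57) = 16 - 8*77 = 16 - 616 = -600)
-267 + (-182 + W(5, 4))/(27 + L) = -267 + (-182 + (5 - 1*4))/(27 - 600) = -267 + (-182 + (5 - 4))/(-573) = -267 + (-182 + 1)*(-1/573) = -267 - 181*(-1/573) = -267 + 181/573 = -152810/573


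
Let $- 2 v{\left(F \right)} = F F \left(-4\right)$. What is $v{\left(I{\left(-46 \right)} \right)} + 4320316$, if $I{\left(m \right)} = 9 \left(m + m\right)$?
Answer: $5691484$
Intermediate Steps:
$I{\left(m \right)} = 18 m$ ($I{\left(m \right)} = 9 \cdot 2 m = 18 m$)
$v{\left(F \right)} = 2 F^{2}$ ($v{\left(F \right)} = - \frac{F F \left(-4\right)}{2} = - \frac{F \left(- 4 F\right)}{2} = - \frac{\left(-4\right) F^{2}}{2} = 2 F^{2}$)
$v{\left(I{\left(-46 \right)} \right)} + 4320316 = 2 \left(18 \left(-46\right)\right)^{2} + 4320316 = 2 \left(-828\right)^{2} + 4320316 = 2 \cdot 685584 + 4320316 = 1371168 + 4320316 = 5691484$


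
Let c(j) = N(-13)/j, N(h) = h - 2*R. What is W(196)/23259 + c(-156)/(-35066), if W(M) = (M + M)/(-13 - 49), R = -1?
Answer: -360036445/1314747351528 ≈ -0.00027384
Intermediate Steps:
N(h) = 2 + h (N(h) = h - 2*(-1) = h + 2 = 2 + h)
c(j) = -11/j (c(j) = (2 - 13)/j = -11/j)
W(M) = -M/31 (W(M) = (2*M)/(-62) = (2*M)*(-1/62) = -M/31)
W(196)/23259 + c(-156)/(-35066) = -1/31*196/23259 - 11/(-156)/(-35066) = -196/31*1/23259 - 11*(-1/156)*(-1/35066) = -196/721029 + (11/156)*(-1/35066) = -196/721029 - 11/5470296 = -360036445/1314747351528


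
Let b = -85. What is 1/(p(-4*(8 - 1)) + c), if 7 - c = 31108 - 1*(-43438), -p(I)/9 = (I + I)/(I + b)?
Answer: -113/8423411 ≈ -1.3415e-5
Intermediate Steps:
p(I) = -18*I/(-85 + I) (p(I) = -9*(I + I)/(I - 85) = -9*2*I/(-85 + I) = -18*I/(-85 + I))
c = -74539 (c = 7 - (31108 - 1*(-43438)) = 7 - (31108 + 43438) = 7 - 1*74546 = 7 - 74546 = -74539)
1/(p(-4*(8 - 1)) + c) = 1/(-18*(-4*(8 - 1))/(-85 - 4*(8 - 1)) - 74539) = 1/(-18*(-4*7)/(-85 - 4*7) - 74539) = 1/(-18*(-28)/(-85 - 28) - 74539) = 1/(-18*(-28)/(-113) - 74539) = 1/(-18*(-28)*(-1/113) - 74539) = 1/(-504/113 - 74539) = 1/(-8423411/113) = -113/8423411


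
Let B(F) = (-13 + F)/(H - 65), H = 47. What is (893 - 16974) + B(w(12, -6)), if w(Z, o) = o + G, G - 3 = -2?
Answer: -16080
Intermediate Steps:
G = 1 (G = 3 - 2 = 1)
w(Z, o) = 1 + o (w(Z, o) = o + 1 = 1 + o)
B(F) = 13/18 - F/18 (B(F) = (-13 + F)/(47 - 65) = (-13 + F)/(-18) = (-13 + F)*(-1/18) = 13/18 - F/18)
(893 - 16974) + B(w(12, -6)) = (893 - 16974) + (13/18 - (1 - 6)/18) = -16081 + (13/18 - 1/18*(-5)) = -16081 + (13/18 + 5/18) = -16081 + 1 = -16080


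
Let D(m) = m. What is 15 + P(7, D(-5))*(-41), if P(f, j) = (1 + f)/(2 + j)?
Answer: 373/3 ≈ 124.33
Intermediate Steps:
P(f, j) = (1 + f)/(2 + j)
15 + P(7, D(-5))*(-41) = 15 + ((1 + 7)/(2 - 5))*(-41) = 15 + (8/(-3))*(-41) = 15 - ⅓*8*(-41) = 15 - 8/3*(-41) = 15 + 328/3 = 373/3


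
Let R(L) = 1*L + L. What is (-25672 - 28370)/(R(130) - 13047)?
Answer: 54042/12787 ≈ 4.2263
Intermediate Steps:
R(L) = 2*L (R(L) = L + L = 2*L)
(-25672 - 28370)/(R(130) - 13047) = (-25672 - 28370)/(2*130 - 13047) = -54042/(260 - 13047) = -54042/(-12787) = -54042*(-1/12787) = 54042/12787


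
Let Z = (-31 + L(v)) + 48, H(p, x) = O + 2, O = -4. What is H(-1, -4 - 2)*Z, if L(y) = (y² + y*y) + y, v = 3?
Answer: -76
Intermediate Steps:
L(y) = y + 2*y² (L(y) = (y² + y²) + y = 2*y² + y = y + 2*y²)
H(p, x) = -2 (H(p, x) = -4 + 2 = -2)
Z = 38 (Z = (-31 + 3*(1 + 2*3)) + 48 = (-31 + 3*(1 + 6)) + 48 = (-31 + 3*7) + 48 = (-31 + 21) + 48 = -10 + 48 = 38)
H(-1, -4 - 2)*Z = -2*38 = -76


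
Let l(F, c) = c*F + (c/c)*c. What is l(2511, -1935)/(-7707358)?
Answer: 2430360/3853679 ≈ 0.63066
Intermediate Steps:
l(F, c) = c + F*c (l(F, c) = F*c + 1*c = F*c + c = c + F*c)
l(2511, -1935)/(-7707358) = -1935*(1 + 2511)/(-7707358) = -1935*2512*(-1/7707358) = -4860720*(-1/7707358) = 2430360/3853679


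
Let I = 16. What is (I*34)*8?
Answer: 4352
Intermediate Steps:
(I*34)*8 = (16*34)*8 = 544*8 = 4352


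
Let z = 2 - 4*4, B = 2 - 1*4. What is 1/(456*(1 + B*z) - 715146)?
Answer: -1/701922 ≈ -1.4247e-6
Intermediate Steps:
B = -2 (B = 2 - 4 = -2)
z = -14 (z = 2 - 16 = -14)
1/(456*(1 + B*z) - 715146) = 1/(456*(1 - 2*(-14)) - 715146) = 1/(456*(1 + 28) - 715146) = 1/(456*29 - 715146) = 1/(13224 - 715146) = 1/(-701922) = -1/701922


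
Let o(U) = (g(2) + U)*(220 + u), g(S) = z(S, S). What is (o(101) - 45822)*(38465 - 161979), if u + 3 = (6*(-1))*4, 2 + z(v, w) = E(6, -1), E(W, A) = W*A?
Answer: 3442705722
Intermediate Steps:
E(W, A) = A*W
z(v, w) = -8 (z(v, w) = -2 - 1*6 = -2 - 6 = -8)
u = -27 (u = -3 + (6*(-1))*4 = -3 - 6*4 = -3 - 24 = -27)
g(S) = -8
o(U) = -1544 + 193*U (o(U) = (-8 + U)*(220 - 27) = (-8 + U)*193 = -1544 + 193*U)
(o(101) - 45822)*(38465 - 161979) = ((-1544 + 193*101) - 45822)*(38465 - 161979) = ((-1544 + 19493) - 45822)*(-123514) = (17949 - 45822)*(-123514) = -27873*(-123514) = 3442705722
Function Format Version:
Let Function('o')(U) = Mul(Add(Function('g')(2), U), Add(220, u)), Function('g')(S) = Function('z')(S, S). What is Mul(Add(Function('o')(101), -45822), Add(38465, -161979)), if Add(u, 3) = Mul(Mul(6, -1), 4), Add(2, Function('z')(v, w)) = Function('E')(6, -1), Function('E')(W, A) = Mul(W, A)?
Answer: 3442705722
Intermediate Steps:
Function('E')(W, A) = Mul(A, W)
Function('z')(v, w) = -8 (Function('z')(v, w) = Add(-2, Mul(-1, 6)) = Add(-2, -6) = -8)
u = -27 (u = Add(-3, Mul(Mul(6, -1), 4)) = Add(-3, Mul(-6, 4)) = Add(-3, -24) = -27)
Function('g')(S) = -8
Function('o')(U) = Add(-1544, Mul(193, U)) (Function('o')(U) = Mul(Add(-8, U), Add(220, -27)) = Mul(Add(-8, U), 193) = Add(-1544, Mul(193, U)))
Mul(Add(Function('o')(101), -45822), Add(38465, -161979)) = Mul(Add(Add(-1544, Mul(193, 101)), -45822), Add(38465, -161979)) = Mul(Add(Add(-1544, 19493), -45822), -123514) = Mul(Add(17949, -45822), -123514) = Mul(-27873, -123514) = 3442705722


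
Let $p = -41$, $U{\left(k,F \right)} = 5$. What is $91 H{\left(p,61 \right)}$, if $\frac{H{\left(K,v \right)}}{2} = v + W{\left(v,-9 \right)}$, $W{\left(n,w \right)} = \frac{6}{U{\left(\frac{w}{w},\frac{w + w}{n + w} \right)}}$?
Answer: $\frac{56602}{5} \approx 11320.0$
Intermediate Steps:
$W{\left(n,w \right)} = \frac{6}{5}$
$H{\left(K,v \right)} = \frac{12}{5} + 2 v$ ($H{\left(K,v \right)} = 2 \left(v + \frac{6}{5}\right) = 2 \left(\frac{6}{5} + v\right) = \frac{12}{5} + 2 v$)
$91 H{\left(p,61 \right)} = 91 \left(\frac{12}{5} + 2 \cdot 61\right) = 91 \left(\frac{12}{5} + 122\right) = 91 \cdot \frac{622}{5} = \frac{56602}{5}$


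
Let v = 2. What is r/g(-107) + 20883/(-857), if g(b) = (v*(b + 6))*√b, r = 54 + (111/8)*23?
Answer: -20883/857 + 2985*I*√107/172912 ≈ -24.368 + 0.17857*I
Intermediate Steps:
r = 2985/8 (r = 54 + (111*(⅛))*23 = 54 + (111/8)*23 = 54 + 2553/8 = 2985/8 ≈ 373.13)
g(b) = √b*(12 + 2*b) (g(b) = (2*(b + 6))*√b = (2*(6 + b))*√b = (12 + 2*b)*√b = √b*(12 + 2*b))
r/g(-107) + 20883/(-857) = 2985/(8*((2*√(-107)*(6 - 107)))) + 20883/(-857) = 2985/(8*((2*(I*√107)*(-101)))) + 20883*(-1/857) = 2985/(8*((-202*I*√107))) - 20883/857 = 2985*(I*√107/21614)/8 - 20883/857 = 2985*I*√107/172912 - 20883/857 = -20883/857 + 2985*I*√107/172912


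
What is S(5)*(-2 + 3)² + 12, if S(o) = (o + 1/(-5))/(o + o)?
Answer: 312/25 ≈ 12.480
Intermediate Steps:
S(o) = (-⅕ + o)/(2*o) (S(o) = (o + 1*(-⅕))/((2*o)) = (o - ⅕)*(1/(2*o)) = (-⅕ + o)*(1/(2*o)) = (-⅕ + o)/(2*o))
S(5)*(-2 + 3)² + 12 = ((⅒)*(-1 + 5*5)/5)*(-2 + 3)² + 12 = ((⅒)*(⅕)*(-1 + 25))*1² + 12 = ((⅒)*(⅕)*24)*1 + 12 = (12/25)*1 + 12 = 12/25 + 12 = 312/25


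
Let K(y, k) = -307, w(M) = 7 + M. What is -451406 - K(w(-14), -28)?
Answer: -451099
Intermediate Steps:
-451406 - K(w(-14), -28) = -451406 - 1*(-307) = -451406 + 307 = -451099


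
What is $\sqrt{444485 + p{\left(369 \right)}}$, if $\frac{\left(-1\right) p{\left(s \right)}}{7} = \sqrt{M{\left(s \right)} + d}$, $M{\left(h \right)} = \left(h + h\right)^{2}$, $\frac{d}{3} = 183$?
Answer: $\sqrt{444485 - 21 \sqrt{60577}} \approx 662.81$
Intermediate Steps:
$d = 549$ ($d = 3 \cdot 183 = 549$)
$M{\left(h \right)} = 4 h^{2}$ ($M{\left(h \right)} = \left(2 h\right)^{2} = 4 h^{2}$)
$p{\left(s \right)} = - 7 \sqrt{549 + 4 s^{2}}$ ($p{\left(s \right)} = - 7 \sqrt{4 s^{2} + 549} = - 7 \sqrt{549 + 4 s^{2}}$)
$\sqrt{444485 + p{\left(369 \right)}} = \sqrt{444485 - 7 \sqrt{549 + 4 \cdot 369^{2}}} = \sqrt{444485 - 7 \sqrt{549 + 4 \cdot 136161}} = \sqrt{444485 - 7 \sqrt{549 + 544644}} = \sqrt{444485 - 7 \sqrt{545193}} = \sqrt{444485 - 7 \cdot 3 \sqrt{60577}} = \sqrt{444485 - 21 \sqrt{60577}}$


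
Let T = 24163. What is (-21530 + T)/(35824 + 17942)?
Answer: 2633/53766 ≈ 0.048971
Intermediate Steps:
(-21530 + T)/(35824 + 17942) = (-21530 + 24163)/(35824 + 17942) = 2633/53766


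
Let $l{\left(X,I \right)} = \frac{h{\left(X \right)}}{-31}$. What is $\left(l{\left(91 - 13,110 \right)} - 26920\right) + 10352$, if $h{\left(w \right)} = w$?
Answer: $- \frac{513686}{31} \approx -16571.0$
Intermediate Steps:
$l{\left(X,I \right)} = - \frac{X}{31}$ ($l{\left(X,I \right)} = \frac{X}{-31} = X \left(- \frac{1}{31}\right) = - \frac{X}{31}$)
$\left(l{\left(91 - 13,110 \right)} - 26920\right) + 10352 = \left(- \frac{91 - 13}{31} - 26920\right) + 10352 = \left(\left(- \frac{1}{31}\right) 78 - 26920\right) + 10352 = \left(- \frac{78}{31} - 26920\right) + 10352 = - \frac{834598}{31} + 10352 = - \frac{513686}{31}$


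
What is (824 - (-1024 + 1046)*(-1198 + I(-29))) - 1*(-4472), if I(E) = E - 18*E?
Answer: 20806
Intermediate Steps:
I(E) = -17*E (I(E) = E - 18*E = -17*E)
(824 - (-1024 + 1046)*(-1198 + I(-29))) - 1*(-4472) = (824 - (-1024 + 1046)*(-1198 - 17*(-29))) - 1*(-4472) = (824 - 22*(-1198 + 493)) + 4472 = (824 - 22*(-705)) + 4472 = (824 - 1*(-15510)) + 4472 = (824 + 15510) + 4472 = 16334 + 4472 = 20806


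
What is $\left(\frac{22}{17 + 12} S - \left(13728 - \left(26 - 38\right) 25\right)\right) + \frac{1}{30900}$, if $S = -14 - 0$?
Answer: $- \frac{12580007971}{896100} \approx -14039.0$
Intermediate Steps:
$S = -14$ ($S = -14 + 0 = -14$)
$\left(\frac{22}{17 + 12} S - \left(13728 - \left(26 - 38\right) 25\right)\right) + \frac{1}{30900} = \left(\frac{22}{17 + 12} \left(-14\right) - \left(13728 - \left(26 - 38\right) 25\right)\right) + \frac{1}{30900} = \left(\frac{22}{29} \left(-14\right) - 14028\right) + \frac{1}{30900} = \left(- \frac{308}{29} - 14028\right) + \frac{1}{30900} = - \frac{407120}{29} + \frac{1}{30900} = - \frac{12580007971}{896100}$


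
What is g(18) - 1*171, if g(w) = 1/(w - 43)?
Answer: -4276/25 ≈ -171.04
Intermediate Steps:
g(w) = 1/(-43 + w)
g(18) - 1*171 = 1/(-43 + 18) - 1*171 = 1/(-25) - 171 = -1/25 - 171 = -4276/25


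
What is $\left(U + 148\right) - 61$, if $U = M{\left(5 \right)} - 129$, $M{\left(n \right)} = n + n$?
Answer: $-32$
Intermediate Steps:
$M{\left(n \right)} = 2 n$
$U = -119$ ($U = 2 \cdot 5 - 129 = 10 - 129 = -119$)
$\left(U + 148\right) - 61 = \left(-119 + 148\right) - 61 = 29 - 61 = -32$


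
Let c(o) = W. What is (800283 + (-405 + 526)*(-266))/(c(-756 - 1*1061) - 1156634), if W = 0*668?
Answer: -768097/1156634 ≈ -0.66408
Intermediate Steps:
W = 0
c(o) = 0
(800283 + (-405 + 526)*(-266))/(c(-756 - 1*1061) - 1156634) = (800283 + (-405 + 526)*(-266))/(0 - 1156634) = (800283 + 121*(-266))/(-1156634) = (800283 - 32186)*(-1/1156634) = 768097*(-1/1156634) = -768097/1156634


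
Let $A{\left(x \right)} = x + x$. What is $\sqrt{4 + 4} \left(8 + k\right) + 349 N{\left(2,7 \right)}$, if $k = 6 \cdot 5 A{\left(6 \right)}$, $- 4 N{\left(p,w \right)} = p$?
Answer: $- \frac{349}{2} + 736 \sqrt{2} \approx 866.36$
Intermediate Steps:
$N{\left(p,w \right)} = - \frac{p}{4}$
$A{\left(x \right)} = 2 x$
$k = 360$ ($k = 6 \cdot 5 \cdot 2 \cdot 6 = 30 \cdot 12 = 360$)
$\sqrt{4 + 4} \left(8 + k\right) + 349 N{\left(2,7 \right)} = \sqrt{4 + 4} \left(8 + 360\right) + 349 \left(\left(- \frac{1}{4}\right) 2\right) = \sqrt{8} \cdot 368 + 349 \left(- \frac{1}{2}\right) = 2 \sqrt{2} \cdot 368 - \frac{349}{2} = 736 \sqrt{2} - \frac{349}{2} = - \frac{349}{2} + 736 \sqrt{2}$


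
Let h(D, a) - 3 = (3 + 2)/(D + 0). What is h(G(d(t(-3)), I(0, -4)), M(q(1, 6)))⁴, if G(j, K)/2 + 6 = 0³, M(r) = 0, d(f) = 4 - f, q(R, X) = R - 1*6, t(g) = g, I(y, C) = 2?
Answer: 923521/20736 ≈ 44.537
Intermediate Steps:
q(R, X) = -6 + R (q(R, X) = R - 6 = -6 + R)
G(j, K) = -12 (G(j, K) = -12 + 2*0³ = -12 + 2*0 = -12 + 0 = -12)
h(D, a) = 3 + 5/D (h(D, a) = 3 + (3 + 2)/(D + 0) = 3 + 5/D)
h(G(d(t(-3)), I(0, -4)), M(q(1, 6)))⁴ = (3 + 5/(-12))⁴ = (3 + 5*(-1/12))⁴ = (3 - 5/12)⁴ = (31/12)⁴ = 923521/20736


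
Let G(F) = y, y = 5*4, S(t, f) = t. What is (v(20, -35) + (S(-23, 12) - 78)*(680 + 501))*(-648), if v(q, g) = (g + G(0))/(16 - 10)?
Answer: 77295708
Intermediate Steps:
y = 20
G(F) = 20
v(q, g) = 10/3 + g/6 (v(q, g) = (g + 20)/(16 - 10) = (20 + g)/6 = (20 + g)*(⅙) = 10/3 + g/6)
(v(20, -35) + (S(-23, 12) - 78)*(680 + 501))*(-648) = ((10/3 + (⅙)*(-35)) + (-23 - 78)*(680 + 501))*(-648) = ((10/3 - 35/6) - 101*1181)*(-648) = (-5/2 - 119281)*(-648) = -238567/2*(-648) = 77295708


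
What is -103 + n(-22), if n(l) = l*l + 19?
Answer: 400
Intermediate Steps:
n(l) = 19 + l**2 (n(l) = l**2 + 19 = 19 + l**2)
-103 + n(-22) = -103 + (19 + (-22)**2) = -103 + (19 + 484) = -103 + 503 = 400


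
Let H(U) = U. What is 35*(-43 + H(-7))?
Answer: -1750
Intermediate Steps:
35*(-43 + H(-7)) = 35*(-43 - 7) = 35*(-50) = -1750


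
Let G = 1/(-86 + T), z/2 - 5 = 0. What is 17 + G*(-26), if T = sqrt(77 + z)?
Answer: 126489/7309 + 26*sqrt(87)/7309 ≈ 17.339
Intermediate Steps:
z = 10 (z = 10 + 2*0 = 10 + 0 = 10)
T = sqrt(87) (T = sqrt(77 + 10) = sqrt(87) ≈ 9.3274)
G = 1/(-86 + sqrt(87)) ≈ -0.013042
17 + G*(-26) = 17 + (-86/7309 - sqrt(87)/7309)*(-26) = 17 + (2236/7309 + 26*sqrt(87)/7309) = 126489/7309 + 26*sqrt(87)/7309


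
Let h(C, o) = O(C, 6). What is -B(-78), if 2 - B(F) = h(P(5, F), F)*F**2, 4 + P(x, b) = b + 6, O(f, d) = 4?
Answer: 24334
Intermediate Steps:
P(x, b) = 2 + b (P(x, b) = -4 + (b + 6) = -4 + (6 + b) = 2 + b)
h(C, o) = 4
B(F) = 2 - 4*F**2
-B(-78) = -(2 - 4*(-78)**2) = -(2 - 4*6084) = -(2 - 24336) = -1*(-24334) = 24334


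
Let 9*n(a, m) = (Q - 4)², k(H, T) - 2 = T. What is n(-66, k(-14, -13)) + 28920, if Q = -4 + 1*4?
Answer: 260296/9 ≈ 28922.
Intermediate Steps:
Q = 0 (Q = -4 + 4 = 0)
k(H, T) = 2 + T
n(a, m) = 16/9 (n(a, m) = (0 - 4)²/9 = (⅑)*(-4)² = (⅑)*16 = 16/9)
n(-66, k(-14, -13)) + 28920 = 16/9 + 28920 = 260296/9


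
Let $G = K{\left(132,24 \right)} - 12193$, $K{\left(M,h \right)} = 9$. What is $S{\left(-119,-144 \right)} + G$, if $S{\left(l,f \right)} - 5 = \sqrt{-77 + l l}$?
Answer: $-12179 + 2 \sqrt{3521} \approx -12060.0$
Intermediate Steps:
$S{\left(l,f \right)} = 5 + \sqrt{-77 + l^{2}}$ ($S{\left(l,f \right)} = 5 + \sqrt{-77 + l l} = 5 + \sqrt{-77 + l^{2}}$)
$G = -12184$ ($G = 9 - 12193 = -12184$)
$S{\left(-119,-144 \right)} + G = \left(5 + \sqrt{-77 + \left(-119\right)^{2}}\right) - 12184 = \left(5 + \sqrt{-77 + 14161}\right) - 12184 = \left(5 + \sqrt{14084}\right) - 12184 = \left(5 + 2 \sqrt{3521}\right) - 12184 = -12179 + 2 \sqrt{3521}$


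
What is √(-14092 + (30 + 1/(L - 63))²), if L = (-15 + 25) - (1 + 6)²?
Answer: I*√137255687/102 ≈ 114.86*I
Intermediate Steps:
L = -39 (L = 10 - 1*7² = 10 - 1*49 = 10 - 49 = -39)
√(-14092 + (30 + 1/(L - 63))²) = √(-14092 + (30 + 1/(-39 - 63))²) = √(-14092 + (30 + 1/(-102))²) = √(-14092 + (30 - 1/102)²) = √(-14092 + (3059/102)²) = √(-14092 + 9357481/10404) = √(-137255687/10404) = I*√137255687/102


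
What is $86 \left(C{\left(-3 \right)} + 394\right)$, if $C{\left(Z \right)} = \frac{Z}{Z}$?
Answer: $33970$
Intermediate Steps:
$C{\left(Z \right)} = 1$
$86 \left(C{\left(-3 \right)} + 394\right) = 86 \left(1 + 394\right) = 86 \cdot 395 = 33970$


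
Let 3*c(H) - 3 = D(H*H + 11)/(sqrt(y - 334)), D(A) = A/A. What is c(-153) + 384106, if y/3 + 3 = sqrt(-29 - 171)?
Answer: 384107 + 1/(3*sqrt(-343 + 30*I*sqrt(2))) ≈ 3.8411e+5 - 0.017896*I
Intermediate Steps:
y = -9 + 30*I*sqrt(2) (y = -9 + 3*sqrt(-29 - 171) = -9 + 3*sqrt(-200) = -9 + 3*(10*I*sqrt(2)) = -9 + 30*I*sqrt(2) ≈ -9.0 + 42.426*I)
D(A) = 1
c(H) = 1 + 1/(3*sqrt(-343 + 30*I*sqrt(2))) (c(H) = 1 + (1/sqrt((-9 + 30*I*sqrt(2)) - 334))/3 = 1 + (1/sqrt(-343 + 30*I*sqrt(2)))/3 = 1 + 1/(3*sqrt(-343 + 30*I*sqrt(2))))
c(-153) + 384106 = (1 + 1/(3*sqrt(-343 + 30*I*sqrt(2)))) + 384106 = 384107 + 1/(3*sqrt(-343 + 30*I*sqrt(2)))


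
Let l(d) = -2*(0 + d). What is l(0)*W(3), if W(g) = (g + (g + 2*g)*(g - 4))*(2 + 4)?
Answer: 0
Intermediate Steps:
l(d) = -2*d
W(g) = 6*g + 18*g*(-4 + g) (W(g) = (g + (3*g)*(-4 + g))*6 = (g + 3*g*(-4 + g))*6 = 6*g + 18*g*(-4 + g))
l(0)*W(3) = (-2*0)*(6*3*(-11 + 3*3)) = 0*(6*3*(-11 + 9)) = 0*(6*3*(-2)) = 0*(-36) = 0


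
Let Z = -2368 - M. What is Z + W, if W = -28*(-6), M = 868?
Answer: -3068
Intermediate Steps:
Z = -3236 (Z = -2368 - 1*868 = -2368 - 868 = -3236)
W = 168
Z + W = -3236 + 168 = -3068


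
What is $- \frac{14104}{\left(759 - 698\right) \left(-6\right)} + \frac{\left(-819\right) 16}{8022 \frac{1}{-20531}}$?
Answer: $\frac{1173584908}{34953} \approx 33576.0$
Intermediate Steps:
$- \frac{14104}{\left(759 - 698\right) \left(-6\right)} + \frac{\left(-819\right) 16}{8022 \frac{1}{-20531}} = - \frac{14104}{\left(759 - 698\right) \left(-6\right)} - \frac{13104}{8022 \left(- \frac{1}{20531}\right)} = - \frac{14104}{61 \left(-6\right)} - \frac{13104}{- \frac{1146}{2933}} = - \frac{14104}{-366} - - \frac{6405672}{191} = \left(-14104\right) \left(- \frac{1}{366}\right) + \frac{6405672}{191} = \frac{7052}{183} + \frac{6405672}{191} = \frac{1173584908}{34953}$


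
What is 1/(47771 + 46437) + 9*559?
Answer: 473960449/94208 ≈ 5031.0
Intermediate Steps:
1/(47771 + 46437) + 9*559 = 1/94208 + 5031 = 473960449/94208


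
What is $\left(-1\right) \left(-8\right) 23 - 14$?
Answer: $170$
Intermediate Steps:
$\left(-1\right) \left(-8\right) 23 - 14 = 8 \cdot 23 - 14 = 184 - 14 = 170$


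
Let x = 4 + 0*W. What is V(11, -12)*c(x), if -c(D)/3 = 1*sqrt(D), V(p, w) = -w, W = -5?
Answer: -72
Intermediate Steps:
x = 4 (x = 4 + 0*(-5) = 4 + 0 = 4)
c(D) = -3*sqrt(D)
V(11, -12)*c(x) = (-1*(-12))*(-3*sqrt(4)) = 12*(-3*2) = 12*(-6) = -72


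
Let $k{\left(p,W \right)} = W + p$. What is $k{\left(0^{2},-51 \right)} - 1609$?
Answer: $-1660$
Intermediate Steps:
$k{\left(0^{2},-51 \right)} - 1609 = \left(-51 + 0^{2}\right) - 1609 = \left(-51 + 0\right) - 1609 = -51 - 1609 = -1660$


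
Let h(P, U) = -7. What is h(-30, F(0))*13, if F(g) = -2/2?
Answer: -91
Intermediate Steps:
F(g) = -1 (F(g) = -2*½ = -1)
h(-30, F(0))*13 = -7*13 = -91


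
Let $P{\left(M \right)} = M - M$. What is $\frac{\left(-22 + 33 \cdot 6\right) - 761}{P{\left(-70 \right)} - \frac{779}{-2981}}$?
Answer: $- \frac{1743885}{779} \approx -2238.6$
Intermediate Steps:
$P{\left(M \right)} = 0$
$\frac{\left(-22 + 33 \cdot 6\right) - 761}{P{\left(-70 \right)} - \frac{779}{-2981}} = \frac{\left(-22 + 33 \cdot 6\right) - 761}{0 - \frac{779}{-2981}} = \frac{\left(-22 + 198\right) - 761}{0 - - \frac{779}{2981}} = \frac{176 - 761}{0 + \frac{779}{2981}} = - \frac{585}{\frac{779}{2981}} = \left(-585\right) \frac{2981}{779} = - \frac{1743885}{779}$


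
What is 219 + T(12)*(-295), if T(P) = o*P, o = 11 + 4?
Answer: -52881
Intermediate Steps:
o = 15
T(P) = 15*P
219 + T(12)*(-295) = 219 + (15*12)*(-295) = 219 + 180*(-295) = 219 - 53100 = -52881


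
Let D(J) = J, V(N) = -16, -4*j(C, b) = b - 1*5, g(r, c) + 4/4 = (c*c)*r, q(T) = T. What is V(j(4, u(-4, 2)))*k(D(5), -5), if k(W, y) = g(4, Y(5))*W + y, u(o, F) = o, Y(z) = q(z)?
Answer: -7840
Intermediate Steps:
Y(z) = z
g(r, c) = -1 + r*c² (g(r, c) = -1 + (c*c)*r = -1 + c²*r = -1 + r*c²)
j(C, b) = 5/4 - b/4 (j(C, b) = -(b - 1*5)/4 = -(b - 5)/4 = -(-5 + b)/4 = 5/4 - b/4)
k(W, y) = y + 99*W (k(W, y) = (-1 + 4*5²)*W + y = (-1 + 4*25)*W + y = (-1 + 100)*W + y = 99*W + y = y + 99*W)
V(j(4, u(-4, 2)))*k(D(5), -5) = -16*(-5 + 99*5) = -16*(-5 + 495) = -16*490 = -7840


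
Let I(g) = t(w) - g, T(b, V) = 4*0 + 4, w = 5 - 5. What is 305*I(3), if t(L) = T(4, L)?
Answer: 305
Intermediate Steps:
w = 0
T(b, V) = 4 (T(b, V) = 0 + 4 = 4)
t(L) = 4
I(g) = 4 - g
305*I(3) = 305*(4 - 1*3) = 305*(4 - 3) = 305*1 = 305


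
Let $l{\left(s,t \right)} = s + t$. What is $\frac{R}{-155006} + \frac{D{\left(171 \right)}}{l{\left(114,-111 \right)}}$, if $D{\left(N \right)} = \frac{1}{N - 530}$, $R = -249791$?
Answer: $\frac{268869901}{166941462} \approx 1.6106$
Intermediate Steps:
$D{\left(N \right)} = \frac{1}{-530 + N}$
$\frac{R}{-155006} + \frac{D{\left(171 \right)}}{l{\left(114,-111 \right)}} = - \frac{249791}{-155006} + \frac{1}{\left(-530 + 171\right) \left(114 - 111\right)} = \left(-249791\right) \left(- \frac{1}{155006}\right) + \frac{1}{\left(-359\right) 3} = \frac{249791}{155006} - \frac{1}{1077} = \frac{268869901}{166941462}$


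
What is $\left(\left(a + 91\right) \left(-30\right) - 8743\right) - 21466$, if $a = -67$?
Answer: $-30929$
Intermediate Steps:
$\left(\left(a + 91\right) \left(-30\right) - 8743\right) - 21466 = \left(\left(-67 + 91\right) \left(-30\right) - 8743\right) - 21466 = \left(24 \left(-30\right) - 8743\right) - 21466 = \left(-720 - 8743\right) - 21466 = -9463 - 21466 = -30929$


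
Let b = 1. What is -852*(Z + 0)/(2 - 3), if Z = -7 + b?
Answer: -5112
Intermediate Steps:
Z = -6 (Z = -7 + 1 = -6)
-852*(Z + 0)/(2 - 3) = -852*(-6 + 0)/(2 - 3) = -(-5112)/(-1) = -(-5112)*(-1) = -852*6 = -5112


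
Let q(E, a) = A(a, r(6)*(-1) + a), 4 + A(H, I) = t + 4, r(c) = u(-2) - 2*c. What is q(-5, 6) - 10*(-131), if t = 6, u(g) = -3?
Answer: 1316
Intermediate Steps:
r(c) = -3 - 2*c
A(H, I) = 6 (A(H, I) = -4 + (6 + 4) = -4 + 10 = 6)
q(E, a) = 6
q(-5, 6) - 10*(-131) = 6 - 10*(-131) = 6 + 1310 = 1316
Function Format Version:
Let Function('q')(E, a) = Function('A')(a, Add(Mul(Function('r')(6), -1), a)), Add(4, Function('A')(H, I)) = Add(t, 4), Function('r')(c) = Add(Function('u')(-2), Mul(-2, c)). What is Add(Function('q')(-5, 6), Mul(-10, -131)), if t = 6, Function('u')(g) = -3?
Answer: 1316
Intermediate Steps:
Function('r')(c) = Add(-3, Mul(-2, c))
Function('A')(H, I) = 6 (Function('A')(H, I) = Add(-4, Add(6, 4)) = Add(-4, 10) = 6)
Function('q')(E, a) = 6
Add(Function('q')(-5, 6), Mul(-10, -131)) = Add(6, Mul(-10, -131)) = Add(6, 1310) = 1316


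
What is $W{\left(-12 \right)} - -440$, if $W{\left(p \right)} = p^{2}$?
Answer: $584$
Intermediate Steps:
$W{\left(-12 \right)} - -440 = \left(-12\right)^{2} - -440 = 144 + 440 = 584$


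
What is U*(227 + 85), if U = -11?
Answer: -3432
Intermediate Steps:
U*(227 + 85) = -11*(227 + 85) = -11*312 = -3432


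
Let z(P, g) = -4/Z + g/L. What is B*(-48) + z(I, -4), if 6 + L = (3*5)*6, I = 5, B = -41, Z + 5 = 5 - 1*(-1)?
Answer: 41243/21 ≈ 1964.0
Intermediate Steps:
Z = 1 (Z = -5 + (5 - 1*(-1)) = -5 + (5 + 1) = -5 + 6 = 1)
L = 84 (L = -6 + (3*5)*6 = -6 + 15*6 = -6 + 90 = 84)
z(P, g) = -4 + g/84 (z(P, g) = -4/1 + g/84 = -4*1 + g*(1/84) = -4 + g/84)
B*(-48) + z(I, -4) = -41*(-48) + (-4 + (1/84)*(-4)) = 1968 + (-4 - 1/21) = 1968 - 85/21 = 41243/21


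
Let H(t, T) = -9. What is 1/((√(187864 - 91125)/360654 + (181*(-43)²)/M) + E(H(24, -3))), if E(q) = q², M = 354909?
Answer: 49723704320260800452056/4074508075437757846868815 - 1682523017838362*√96739/4074508075437757846868815 ≈ 0.012203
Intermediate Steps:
1/((√(187864 - 91125)/360654 + (181*(-43)²)/M) + E(H(24, -3))) = 1/((√(187864 - 91125)/360654 + (181*(-43)²)/354909) + (-9)²) = 1/((√96739*(1/360654) + (181*1849)*(1/354909)) + 81) = 1/((√96739/360654 + 334669*(1/354909)) + 81) = 1/((√96739/360654 + 334669/354909) + 81) = 1/((334669/354909 + √96739/360654) + 81) = 1/(29082298/354909 + √96739/360654)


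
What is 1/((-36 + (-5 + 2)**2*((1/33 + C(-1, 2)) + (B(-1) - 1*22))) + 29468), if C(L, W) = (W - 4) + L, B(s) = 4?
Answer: 11/321676 ≈ 3.4196e-5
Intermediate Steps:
C(L, W) = -4 + L + W (C(L, W) = (-4 + W) + L = -4 + L + W)
1/((-36 + (-5 + 2)**2*((1/33 + C(-1, 2)) + (B(-1) - 1*22))) + 29468) = 1/((-36 + (-5 + 2)**2*((1/33 + (-4 - 1 + 2)) + (4 - 1*22))) + 29468) = 1/((-36 + (-3)**2*((1/33 - 3) + (4 - 22))) + 29468) = 1/((-36 + 9*(-98/33 - 18)) + 29468) = 1/((-36 + 9*(-692/33)) + 29468) = 1/((-36 - 2076/11) + 29468) = 1/(-2472/11 + 29468) = 1/(321676/11) = 11/321676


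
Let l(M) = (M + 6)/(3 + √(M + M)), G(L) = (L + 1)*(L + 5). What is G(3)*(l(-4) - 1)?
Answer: 32*(I - 2*√2)/(-3*I + 2*√2) ≈ -20.706 - 10.648*I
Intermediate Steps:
G(L) = (1 + L)*(5 + L)
l(M) = (6 + M)/(3 + √2*√M) (l(M) = (6 + M)/(3 + √(2*M)) = (6 + M)/(3 + √2*√M))
G(3)*(l(-4) - 1) = (5 + 3² + 6*3)*((6 - 4)/(3 + √2*√(-4)) - 1) = (5 + 9 + 18)*(2/(3 + √2*(2*I)) - 1) = 32*(2/(3 + 2*I*√2) - 1) = 32*(-1 + 2/(3 + 2*I*√2)) = -32 + 64/(3 + 2*I*√2)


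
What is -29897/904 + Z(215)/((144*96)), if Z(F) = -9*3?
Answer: -1913521/57856 ≈ -33.074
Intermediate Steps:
Z(F) = -27
-29897/904 + Z(215)/((144*96)) = -29897/904 - 27/(144*96) = -29897*1/904 - 27/13824 = -29897/904 - 27*1/13824 = -29897/904 - 1/512 = -1913521/57856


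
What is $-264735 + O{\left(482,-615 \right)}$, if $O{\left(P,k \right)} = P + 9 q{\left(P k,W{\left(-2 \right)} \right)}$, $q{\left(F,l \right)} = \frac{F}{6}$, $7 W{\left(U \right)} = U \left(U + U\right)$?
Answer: $-708898$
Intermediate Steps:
$W{\left(U \right)} = \frac{2 U^{2}}{7}$ ($W{\left(U \right)} = \frac{U \left(U + U\right)}{7} = \frac{U 2 U}{7} = \frac{2 U^{2}}{7}$)
$q{\left(F,l \right)} = \frac{F}{6}$ ($q{\left(F,l \right)} = F \frac{1}{6} = \frac{F}{6}$)
$O{\left(P,k \right)} = P + \frac{3 P k}{2}$ ($O{\left(P,k \right)} = P + 9 \frac{P k}{6} = P + \frac{3 P k}{2}$)
$-264735 + O{\left(482,-615 \right)} = -264735 + \frac{1}{2} \cdot 482 \left(2 + 3 \left(-615\right)\right) = -264735 + \frac{1}{2} \cdot 482 \left(2 - 1845\right) = -264735 + \frac{1}{2} \cdot 482 \left(-1843\right) = -264735 - 444163 = -708898$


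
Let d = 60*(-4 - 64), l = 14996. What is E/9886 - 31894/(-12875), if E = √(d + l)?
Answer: 31894/12875 + √2729/4943 ≈ 2.4878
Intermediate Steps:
d = -4080 (d = 60*(-68) = -4080)
E = 2*√2729 (E = √(-4080 + 14996) = √10916 = 2*√2729 ≈ 104.48)
E/9886 - 31894/(-12875) = (2*√2729)/9886 - 31894/(-12875) = (2*√2729)*(1/9886) - 31894*(-1/12875) = √2729/4943 + 31894/12875 = 31894/12875 + √2729/4943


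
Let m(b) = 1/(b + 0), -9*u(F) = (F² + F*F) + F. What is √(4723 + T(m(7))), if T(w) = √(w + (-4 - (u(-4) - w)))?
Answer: √(2082843 + 21*I*√266)/21 ≈ 68.724 + 0.0056504*I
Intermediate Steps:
u(F) = -2*F²/9 - F/9 (u(F) = -((F² + F*F) + F)/9 = -((F² + F²) + F)/9 = -(2*F² + F)/9 = -(F + 2*F²)/9 = -2*F²/9 - F/9)
m(b) = 1/b
T(w) = √(-8/9 + 2*w) (T(w) = √(w + (-4 - (-⅑*(-4)*(1 + 2*(-4)) - w))) = √(w + (-4 - (-⅑*(-4)*(1 - 8) - w))) = √(w + (-4 - (-⅑*(-4)*(-7) - w))) = √(w + (-4 - (-28/9 - w))) = √(w + (-4 + (28/9 + w))) = √(w + (-8/9 + w)) = √(-8/9 + 2*w))
√(4723 + T(m(7))) = √(4723 + √(-8 + 18/7)/3) = √(4723 + √(-38/7)/3) = √(4723 + (I*√266/7)/3) = √(4723 + I*√266/21)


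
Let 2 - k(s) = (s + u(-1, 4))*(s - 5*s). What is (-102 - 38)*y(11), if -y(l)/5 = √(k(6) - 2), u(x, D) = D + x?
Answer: 4200*√6 ≈ 10288.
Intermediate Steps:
k(s) = 2 + 4*s*(3 + s) (k(s) = 2 - (s + (4 - 1))*(s - 5*s) = 2 - (s + 3)*(-4*s) = 2 - (3 + s)*(-4*s) = 2 - (-4)*s*(3 + s) = 2 + 4*s*(3 + s))
y(l) = -30*√6 (y(l) = -5*√((2 + 4*6² + 12*6) - 2) = -5*√((2 + 4*36 + 72) - 2) = -5*√((2 + 144 + 72) - 2) = -5*√(218 - 2) = -30*√6)
(-102 - 38)*y(11) = (-102 - 38)*(-30*√6) = -(-4200)*√6 = 4200*√6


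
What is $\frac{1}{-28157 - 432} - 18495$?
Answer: $- \frac{528753556}{28589} \approx -18495.0$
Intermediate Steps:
$\frac{1}{-28157 - 432} - 18495 = \frac{1}{-28589} - 18495 = - \frac{1}{28589} - 18495 = - \frac{528753556}{28589}$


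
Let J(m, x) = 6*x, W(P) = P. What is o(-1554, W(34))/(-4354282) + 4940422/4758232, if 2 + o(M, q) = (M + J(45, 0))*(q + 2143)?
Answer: 9402343734231/5179670987356 ≈ 1.8152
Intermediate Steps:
o(M, q) = -2 + M*(2143 + q) (o(M, q) = -2 + (M + 6*0)*(q + 2143) = -2 + (M + 0)*(2143 + q) = -2 + M*(2143 + q))
o(-1554, W(34))/(-4354282) + 4940422/4758232 = (-2 + 2143*(-1554) - 1554*34)/(-4354282) + 4940422/4758232 = (-2 - 3330222 - 52836)*(-1/4354282) + 4940422*(1/4758232) = -3383060*(-1/4354282) + 2470211/2379116 = 1691530/2177141 + 2470211/2379116 = 9402343734231/5179670987356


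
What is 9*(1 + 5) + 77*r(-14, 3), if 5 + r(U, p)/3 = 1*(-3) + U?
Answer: -5028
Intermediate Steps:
r(U, p) = -24 + 3*U (r(U, p) = -15 + 3*(1*(-3) + U) = -15 + 3*(-3 + U) = -15 + (-9 + 3*U) = -24 + 3*U)
9*(1 + 5) + 77*r(-14, 3) = 9*(1 + 5) + 77*(-24 + 3*(-14)) = 9*6 + 77*(-24 - 42) = 54 + 77*(-66) = 54 - 5082 = -5028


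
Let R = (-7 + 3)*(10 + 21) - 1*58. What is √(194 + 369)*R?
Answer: -182*√563 ≈ -4318.4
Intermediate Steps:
R = -182 (R = -4*31 - 58 = -124 - 58 = -182)
√(194 + 369)*R = √(194 + 369)*(-182) = √563*(-182) = -182*√563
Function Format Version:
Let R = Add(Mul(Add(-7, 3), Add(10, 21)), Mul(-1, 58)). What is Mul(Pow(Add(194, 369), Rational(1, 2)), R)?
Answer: Mul(-182, Pow(563, Rational(1, 2))) ≈ -4318.4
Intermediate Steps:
R = -182 (R = Add(Mul(-4, 31), -58) = Add(-124, -58) = -182)
Mul(Pow(Add(194, 369), Rational(1, 2)), R) = Mul(Pow(Add(194, 369), Rational(1, 2)), -182) = Mul(Pow(563, Rational(1, 2)), -182) = Mul(-182, Pow(563, Rational(1, 2)))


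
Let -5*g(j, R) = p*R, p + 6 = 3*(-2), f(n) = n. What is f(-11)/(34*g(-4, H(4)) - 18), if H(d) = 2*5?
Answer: -11/798 ≈ -0.013784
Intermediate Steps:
H(d) = 10
p = -12 (p = -6 + 3*(-2) = -6 - 6 = -12)
g(j, R) = 12*R/5 (g(j, R) = -(-12)*R/5 = 12*R/5)
f(-11)/(34*g(-4, H(4)) - 18) = -11/(34*((12/5)*10) - 18) = -11/(34*24 - 18) = -11/(816 - 18) = -11/798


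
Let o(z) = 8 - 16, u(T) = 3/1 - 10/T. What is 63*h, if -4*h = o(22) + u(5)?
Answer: 441/4 ≈ 110.25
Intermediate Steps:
u(T) = 3 - 10/T (u(T) = 3*1 - 10/T = 3 - 10/T)
o(z) = -8
h = 7/4 (h = -(-8 + (3 - 10/5))/4 = -(-8 + (3 - 10*⅕))/4 = -(-8 + (3 - 2))/4 = -(-8 + 1)/4 = -¼*(-7) = 7/4 ≈ 1.7500)
63*h = 63*(7/4) = 441/4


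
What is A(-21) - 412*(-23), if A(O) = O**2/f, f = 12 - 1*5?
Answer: 9539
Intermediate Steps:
f = 7 (f = 12 - 5 = 7)
A(O) = O**2/7
A(-21) - 412*(-23) = (1/7)*(-21)**2 - 412*(-23) = (1/7)*441 + 9476 = 63 + 9476 = 9539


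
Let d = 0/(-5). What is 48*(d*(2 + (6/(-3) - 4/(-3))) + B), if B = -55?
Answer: -2640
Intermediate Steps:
d = 0 (d = 0*(-⅕) = 0)
48*(d*(2 + (6/(-3) - 4/(-3))) + B) = 48*(0*(2 + (6/(-3) - 4/(-3))) - 55) = 48*(0*(2 + (6*(-⅓) - 4*(-⅓))) - 55) = 48*(0*(2 + (-2 + 4/3)) - 55) = 48*(0*(2 - ⅔) - 55) = 48*(0*(4/3) - 55) = 48*(0 - 55) = 48*(-55) = -2640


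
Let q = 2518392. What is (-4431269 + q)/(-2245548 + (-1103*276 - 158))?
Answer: 1912877/2550134 ≈ 0.75011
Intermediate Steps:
(-4431269 + q)/(-2245548 + (-1103*276 - 158)) = (-4431269 + 2518392)/(-2245548 + (-1103*276 - 158)) = -1912877/(-2245548 + (-304428 - 158)) = -1912877/(-2245548 - 304586) = -1912877/(-2550134) = -1912877*(-1/2550134) = 1912877/2550134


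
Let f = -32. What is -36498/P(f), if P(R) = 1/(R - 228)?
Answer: 9489480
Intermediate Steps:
P(R) = 1/(-228 + R)
-36498/P(f) = -36498/(1/(-228 - 32)) = -36498/(1/(-260)) = -36498/(-1/260) = -36498*(-260) = 9489480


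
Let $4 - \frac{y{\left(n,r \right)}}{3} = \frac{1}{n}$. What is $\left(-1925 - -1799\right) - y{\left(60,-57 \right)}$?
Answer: $- \frac{2759}{20} \approx -137.95$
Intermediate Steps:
$y{\left(n,r \right)} = 12 - \frac{3}{n}$
$\left(-1925 - -1799\right) - y{\left(60,-57 \right)} = \left(-1925 - -1799\right) - \left(12 - \frac{3}{60}\right) = \left(-1925 + 1799\right) - \left(12 - \frac{1}{20}\right) = -126 - \left(12 - \frac{1}{20}\right) = -126 - \frac{239}{20} = - \frac{2759}{20}$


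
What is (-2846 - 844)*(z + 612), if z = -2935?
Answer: 8571870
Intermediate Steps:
(-2846 - 844)*(z + 612) = (-2846 - 844)*(-2935 + 612) = -3690*(-2323) = 8571870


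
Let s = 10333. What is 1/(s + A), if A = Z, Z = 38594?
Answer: 1/48927 ≈ 2.0439e-5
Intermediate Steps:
A = 38594
1/(s + A) = 1/(10333 + 38594) = 1/48927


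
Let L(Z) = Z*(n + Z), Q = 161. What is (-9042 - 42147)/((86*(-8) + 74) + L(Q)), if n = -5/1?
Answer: -51189/24502 ≈ -2.0892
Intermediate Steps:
n = -5 (n = -5*1 = -5)
L(Z) = Z*(-5 + Z)
(-9042 - 42147)/((86*(-8) + 74) + L(Q)) = (-9042 - 42147)/((86*(-8) + 74) + 161*(-5 + 161)) = -51189/((-688 + 74) + 161*156) = -51189/(-614 + 25116) = -51189/24502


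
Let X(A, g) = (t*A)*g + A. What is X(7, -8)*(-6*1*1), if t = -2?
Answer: -714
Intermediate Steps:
X(A, g) = A - 2*A*g (X(A, g) = (-2*A)*g + A = -2*A*g + A = A - 2*A*g)
X(7, -8)*(-6*1*1) = (7*(1 - 2*(-8)))*(-6*1*1) = (7*(1 + 16))*(-6*1) = (7*17)*(-6) = 119*(-6) = -714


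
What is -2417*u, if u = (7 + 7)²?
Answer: -473732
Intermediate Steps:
u = 196 (u = 14² = 196)
-2417*u = -2417*196 = -473732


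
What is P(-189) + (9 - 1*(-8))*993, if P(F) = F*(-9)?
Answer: 18582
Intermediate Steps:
P(F) = -9*F
P(-189) + (9 - 1*(-8))*993 = -9*(-189) + (9 - 1*(-8))*993 = 1701 + (9 + 8)*993 = 1701 + 17*993 = 1701 + 16881 = 18582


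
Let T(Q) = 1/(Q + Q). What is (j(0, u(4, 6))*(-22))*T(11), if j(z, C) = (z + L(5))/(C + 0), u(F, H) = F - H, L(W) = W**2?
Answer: 25/2 ≈ 12.500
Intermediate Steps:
T(Q) = 1/(2*Q)
j(z, C) = (25 + z)/C (j(z, C) = (z + 5**2)/(C + 0) = (z + 25)/C = (25 + z)/C)
(j(0, u(4, 6))*(-22))*T(11) = (((25 + 0)/(4 - 1*6))*(-22))*((1/2)/11) = ((25/(4 - 6))*(-22))*((1/2)*(1/11)) = ((25/(-2))*(-22))*(1/22) = (-1/2*25*(-22))*(1/22) = -25/2*(-22)*(1/22) = 275*(1/22) = 25/2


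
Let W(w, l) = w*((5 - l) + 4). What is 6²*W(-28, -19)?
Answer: -28224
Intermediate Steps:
W(w, l) = w*(9 - l)
6²*W(-28, -19) = 6²*(-28*(9 - 1*(-19))) = 36*(-28*(9 + 19)) = 36*(-28*28) = 36*(-784) = -28224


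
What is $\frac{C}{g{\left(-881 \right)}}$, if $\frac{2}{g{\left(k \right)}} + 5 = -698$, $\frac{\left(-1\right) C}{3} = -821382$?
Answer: $-866147319$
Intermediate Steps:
$C = 2464146$ ($C = \left(-3\right) \left(-821382\right) = 2464146$)
$g{\left(k \right)} = - \frac{2}{703}$ ($g{\left(k \right)} = \frac{2}{-5 - 698} = \frac{2}{-703} = 2 \left(- \frac{1}{703}\right) = - \frac{2}{703}$)
$\frac{C}{g{\left(-881 \right)}} = \frac{2464146}{- \frac{2}{703}} = 2464146 \left(- \frac{703}{2}\right) = -866147319$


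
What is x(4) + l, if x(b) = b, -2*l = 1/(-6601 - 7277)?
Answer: 111025/27756 ≈ 4.0000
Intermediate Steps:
l = 1/27756 (l = -1/(2*(-6601 - 7277)) = -½/(-13878) = -½*(-1/13878) = 1/27756 ≈ 3.6028e-5)
x(4) + l = 4 + 1/27756 = 111025/27756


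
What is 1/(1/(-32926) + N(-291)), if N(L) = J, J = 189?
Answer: 32926/6223013 ≈ 0.0052910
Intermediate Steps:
N(L) = 189
1/(1/(-32926) + N(-291)) = 1/(1/(-32926) + 189) = 1/(-1/32926 + 189) = 1/(6223013/32926) = 32926/6223013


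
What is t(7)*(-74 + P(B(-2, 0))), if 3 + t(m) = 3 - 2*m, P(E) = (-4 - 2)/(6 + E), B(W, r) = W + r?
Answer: 1057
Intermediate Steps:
P(E) = -6/(6 + E)
t(m) = -2*m (t(m) = -3 + (3 - 2*m) = -2*m)
t(7)*(-74 + P(B(-2, 0))) = (-2*7)*(-74 - 6/(6 + (-2 + 0))) = -14*(-74 - 6/(6 - 2)) = -14*(-74 - 6/4) = -14*(-74 - 6*¼) = -14*(-74 - 3/2) = -14*(-151/2) = 1057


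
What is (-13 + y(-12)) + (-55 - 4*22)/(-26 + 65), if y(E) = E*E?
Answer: 382/3 ≈ 127.33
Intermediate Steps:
y(E) = E²
(-13 + y(-12)) + (-55 - 4*22)/(-26 + 65) = (-13 + (-12)²) + (-55 - 4*22)/(-26 + 65) = (-13 + 144) + (-55 - 88)/39 = 131 - 143*1/39 = 131 - 11/3 = 382/3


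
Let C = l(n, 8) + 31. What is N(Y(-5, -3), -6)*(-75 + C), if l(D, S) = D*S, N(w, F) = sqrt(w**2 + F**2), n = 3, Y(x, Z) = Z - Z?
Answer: -120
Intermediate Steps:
Y(x, Z) = 0
N(w, F) = sqrt(F**2 + w**2)
C = 55 (C = 3*8 + 31 = 24 + 31 = 55)
N(Y(-5, -3), -6)*(-75 + C) = sqrt((-6)**2 + 0**2)*(-75 + 55) = sqrt(36 + 0)*(-20) = sqrt(36)*(-20) = 6*(-20) = -120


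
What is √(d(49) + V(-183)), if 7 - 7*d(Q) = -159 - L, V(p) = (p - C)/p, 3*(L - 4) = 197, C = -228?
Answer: 2*√279807/183 ≈ 5.7811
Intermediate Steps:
L = 209/3 (L = 4 + (⅓)*197 = 4 + 197/3 = 209/3 ≈ 69.667)
V(p) = (228 + p)/p (V(p) = (p - 1*(-228))/p = (p + 228)/p = (228 + p)/p)
d(Q) = 101/3 (d(Q) = 1 - (-159 - 1*209/3)/7 = 1 - (-159 - 209/3)/7 = 1 - ⅐*(-686/3) = 1 + 98/3 = 101/3)
√(d(49) + V(-183)) = √(101/3 + (228 - 183)/(-183)) = √(101/3 - 1/183*45) = √(101/3 - 15/61) = √(6116/183) = 2*√279807/183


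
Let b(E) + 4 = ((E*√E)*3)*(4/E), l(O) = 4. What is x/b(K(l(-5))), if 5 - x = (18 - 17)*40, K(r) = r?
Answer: -7/4 ≈ -1.7500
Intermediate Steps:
b(E) = -4 + 12*√E (b(E) = -4 + ((E*√E)*3)*(4/E) = -4 + (E^(3/2)*3)*(4/E) = -4 + (3*E^(3/2))*(4/E) = -4 + 12*√E)
x = -35 (x = 5 - (18 - 17)*40 = 5 - 40 = -35)
x/b(K(l(-5))) = -35/(-4 + 12*√4) = -35/(-4 + 12*2) = -35/(-4 + 24) = -35/20 = -35*1/20 = -7/4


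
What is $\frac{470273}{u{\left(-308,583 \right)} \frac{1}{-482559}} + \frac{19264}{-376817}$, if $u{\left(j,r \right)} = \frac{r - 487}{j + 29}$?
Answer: $\frac{1136098172301169717}{1722592} \approx 6.5953 \cdot 10^{11}$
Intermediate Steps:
$u{\left(j,r \right)} = \frac{-487 + r}{29 + j}$
$\frac{470273}{u{\left(-308,583 \right)} \frac{1}{-482559}} + \frac{19264}{-376817} = \frac{470273}{\frac{-487 + 583}{29 - 308} \frac{1}{-482559}} + \frac{19264}{-376817} = \frac{470273}{\frac{1}{-279} \cdot 96 \left(- \frac{1}{482559}\right)} + 19264 \left(- \frac{1}{376817}\right) = \frac{470273}{\left(- \frac{1}{279}\right) 96 \left(- \frac{1}{482559}\right)} - \frac{2752}{53831} = \frac{470273}{\left(- \frac{32}{93}\right) \left(- \frac{1}{482559}\right)} - \frac{2752}{53831} = \frac{470273}{\frac{32}{44877987}} - \frac{2752}{53831} = 470273 \cdot \frac{44877987}{32} - \frac{2752}{53831} = \frac{21104905580451}{32} - \frac{2752}{53831} = \frac{1136098172301169717}{1722592}$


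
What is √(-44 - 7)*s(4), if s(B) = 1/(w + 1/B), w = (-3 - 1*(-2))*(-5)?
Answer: 4*I*√51/21 ≈ 1.3603*I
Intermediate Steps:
w = 5 (w = (-3 + 2)*(-5) = -1*(-5) = 5)
s(B) = 1/(5 + 1/B)
√(-44 - 7)*s(4) = √(-44 - 7)*(4/(1 + 5*4)) = √(-51)*(4/(1 + 20)) = (I*√51)*(4/21) = 4*I*√51/21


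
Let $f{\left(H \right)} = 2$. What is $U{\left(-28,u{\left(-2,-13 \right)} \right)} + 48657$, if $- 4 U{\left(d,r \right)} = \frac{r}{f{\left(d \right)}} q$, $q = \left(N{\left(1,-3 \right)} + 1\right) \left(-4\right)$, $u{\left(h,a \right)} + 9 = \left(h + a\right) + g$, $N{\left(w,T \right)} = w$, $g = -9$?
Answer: $48624$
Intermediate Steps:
$u{\left(h,a \right)} = -18 + a + h$ ($u{\left(h,a \right)} = -9 - \left(9 - a - h\right) = -9 + \left(-9 + a + h\right) = -18 + a + h$)
$q = -8$ ($q = \left(1 + 1\right) \left(-4\right) = 2 \left(-4\right) = -8$)
$U{\left(d,r \right)} = r$ ($U{\left(d,r \right)} = - \frac{\frac{r}{2} \left(-8\right)}{4} = - \frac{\left(-4\right) r}{4} = r$)
$U{\left(-28,u{\left(-2,-13 \right)} \right)} + 48657 = \left(-18 - 13 - 2\right) + 48657 = -33 + 48657 = 48624$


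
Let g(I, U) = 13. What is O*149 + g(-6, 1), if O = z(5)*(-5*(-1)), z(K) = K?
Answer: 3738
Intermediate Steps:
O = 25 (O = 5*(-5*(-1)) = 5*5 = 25)
O*149 + g(-6, 1) = 25*149 + 13 = 3725 + 13 = 3738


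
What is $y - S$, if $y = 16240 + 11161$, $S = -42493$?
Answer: $69894$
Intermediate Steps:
$y = 27401$
$y - S = 27401 - -42493 = 27401 + 42493 = 69894$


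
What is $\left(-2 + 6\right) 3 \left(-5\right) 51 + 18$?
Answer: $-3042$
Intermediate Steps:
$\left(-2 + 6\right) 3 \left(-5\right) 51 + 18 = 4 \cdot 3 \left(-5\right) 51 + 18 = 12 \left(-5\right) 51 + 18 = \left(-60\right) 51 + 18 = -3060 + 18 = -3042$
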